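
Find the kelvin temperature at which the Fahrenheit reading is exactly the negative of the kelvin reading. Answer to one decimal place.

164.2 K

Let K be the kelvin reading. The Fahrenheit reading is F = 1.8·K - 459.67.
Require F = -1·K: 1.8·K - 459.67 = -1·K.
(2.8)·K = 459.67  ⇒  K = 164.2.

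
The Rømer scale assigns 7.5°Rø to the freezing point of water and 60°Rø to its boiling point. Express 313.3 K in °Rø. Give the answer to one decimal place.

28.6°Rø

First in Celsius: 313.3 - 273.15 = 40.1500°C.
Linearly onto the Rømer scale: 7.5 + (40.1500 / 100) × (60 - 7.5) = 28.6°Rø.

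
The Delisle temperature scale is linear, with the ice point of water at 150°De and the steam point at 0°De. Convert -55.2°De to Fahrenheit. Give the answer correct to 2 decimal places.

Linear interpolation between the fixed points: C = (-55.2 - 150) × 100 / (0 - 150) = 136.8000°C.
Then 136.8000 × 1.8 + 32 = 278.24°F.

278.24°F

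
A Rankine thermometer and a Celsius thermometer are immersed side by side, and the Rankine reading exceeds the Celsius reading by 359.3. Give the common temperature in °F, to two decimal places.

Let x be the Rankine reading; then the Celsius reading is 5/9·x - 273.15.
(5/9·x - 273.15) - x = -359.3  ⇒  (-4/9)·x = -86.15  ⇒  x = 193.8375°R.
In Celsius: (193.8375 - 491.67) × 5/9 = -165.4625°C.
In Fahrenheit: -165.4625 × 1.8 + 32 = -265.83°F.

-265.83°F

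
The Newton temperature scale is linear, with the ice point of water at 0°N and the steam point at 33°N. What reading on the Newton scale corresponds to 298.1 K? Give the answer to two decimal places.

First in Celsius: 298.1 - 273.15 = 24.9500°C.
Linearly onto the Newton scale: 0 + (24.9500 / 100) × (33 - 0) = 8.23°N.

8.23°N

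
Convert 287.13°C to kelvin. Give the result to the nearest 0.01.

In kelvin: 287.1300 + 273.15 = 560.28 K.

560.28 K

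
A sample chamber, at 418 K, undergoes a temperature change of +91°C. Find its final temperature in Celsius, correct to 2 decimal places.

Initial temperature in Celsius: 418 - 273.15 = 144.8500°C.
Final Celsius temperature: 144.8500 + 91.0000 = 235.8500°C.

235.85°C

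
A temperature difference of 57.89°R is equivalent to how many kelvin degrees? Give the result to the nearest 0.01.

Only the scale ratio 5/9 matters for a change in temperature.
57.89 × 5/9 = 32.16.

32.16 K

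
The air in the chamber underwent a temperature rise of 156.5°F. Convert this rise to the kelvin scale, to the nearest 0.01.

86.94 K

Only the scale ratio 5/9 matters for a change in temperature.
156.5 × 5/9 = 86.94.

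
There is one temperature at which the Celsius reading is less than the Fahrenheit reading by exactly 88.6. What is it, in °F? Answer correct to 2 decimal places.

Let F be the Fahrenheit reading. The Celsius reading is C = 5/9·F - 17.7778.
Require C - F = -88.6: (-4/9)·F - 17.7778 = -88.6.
F = (-88.6 + 17.7778) / (-4/9) = 159.35.

159.35°F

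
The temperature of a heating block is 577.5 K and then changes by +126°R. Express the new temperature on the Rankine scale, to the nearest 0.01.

Initial temperature in Celsius: 577.5 - 273.15 = 304.3500°C.
The 126°R change is an interval, so only the factor 5/9 applies: +126 × 5/9 = +70.0000°C.
Final Celsius temperature: 304.3500 + 70.0000 = 374.3500°C.
In Rankine: 374.3500 × 1.8 + 491.67 = 1165.50°R.

1165.50°R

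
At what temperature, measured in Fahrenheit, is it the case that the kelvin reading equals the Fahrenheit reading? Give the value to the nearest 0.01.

574.59°F

Let F be the Fahrenheit reading. The kelvin reading is K = 5/9·F + 255.372.
Set K = F: 5/9·F + 255.372 = F.
(-4/9)·F = -255.372  ⇒  F = 574.59.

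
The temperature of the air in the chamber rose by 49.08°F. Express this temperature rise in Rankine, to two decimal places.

49.08°R

Fahrenheit and Rankine degrees are the same size, so the interval is unchanged: 49.08.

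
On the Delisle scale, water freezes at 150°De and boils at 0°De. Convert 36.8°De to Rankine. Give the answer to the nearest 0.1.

627.5°R

Linear interpolation between the fixed points: C = (36.8 - 150) × 100 / (0 - 150) = 75.4667°C.
Then 75.4667 × 1.8 + 491.67 = 627.5°R.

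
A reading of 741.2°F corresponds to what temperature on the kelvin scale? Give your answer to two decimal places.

In Celsius: (741.2 - 32) × 5/9 = 394.0000°C.
In kelvin: 394.0000 + 273.15 = 667.15 K.

667.15 K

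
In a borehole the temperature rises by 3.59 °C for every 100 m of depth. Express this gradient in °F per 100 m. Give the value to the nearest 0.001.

6.462 °F/100 m

Since only a temperature interval is involved, the additive offset between the scales drops out.
A change of 1°C is a change of 1.8°F, so 3.59 × 1.8 = 6.462.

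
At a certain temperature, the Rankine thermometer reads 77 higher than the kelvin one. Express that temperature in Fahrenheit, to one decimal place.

-286.4°F

Let x be the kelvin reading; then the Rankine reading is 1.8·x.
(1.8·x) - x = 77  ⇒  (0.8)·x = 77  ⇒  x = 96.2500 K.
In Celsius: 96.25 - 273.15 = -176.9000°C.
In Fahrenheit: -176.9000 × 1.8 + 32 = -286.4°F.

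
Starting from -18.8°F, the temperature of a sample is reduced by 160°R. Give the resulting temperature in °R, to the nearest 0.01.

280.87°R

Initial temperature in Celsius: (-18.8 - 32) × 5/9 = -28.2222°C.
The 160°R change is an interval, so only the factor 5/9 applies: -160 × 5/9 = -88.8889°C.
Final Celsius temperature: -28.2222 - 88.8889 = -117.1111°C.
In Rankine: -117.1111 × 1.8 + 491.67 = 280.87°R.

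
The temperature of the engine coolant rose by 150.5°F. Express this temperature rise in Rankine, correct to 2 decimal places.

Fahrenheit and Rankine degrees are the same size, so the interval is unchanged: 150.50.

150.50°R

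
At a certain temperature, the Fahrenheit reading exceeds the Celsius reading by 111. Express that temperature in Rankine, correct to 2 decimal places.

669.42°R

Let x be the Celsius reading; then the Fahrenheit reading is 1.8·x + 32.
(1.8·x + 32) - x = 111  ⇒  (0.8)·x = 79  ⇒  x = 98.7500°C.
In Rankine: 98.7500 × 1.8 + 491.67 = 669.42°R.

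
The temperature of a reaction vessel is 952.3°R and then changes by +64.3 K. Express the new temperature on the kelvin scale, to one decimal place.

593.4 K

Initial temperature in Celsius: (952.3 - 491.67) × 5/9 = 255.9056°C.
The 64.3 K change is an interval; Kelvin and Celsius degrees are the same size, so ΔC = +64.3°C.
Final Celsius temperature: 255.9056 + 64.3000 = 320.2056°C.
In kelvin: 320.2056 + 273.15 = 593.4 K.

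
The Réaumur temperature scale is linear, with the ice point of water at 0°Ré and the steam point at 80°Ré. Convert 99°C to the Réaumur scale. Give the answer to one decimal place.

Linearly onto the Réaumur scale: 0 + (99.0000 / 100) × (80 - 0) = 79.2°Ré.

79.2°Ré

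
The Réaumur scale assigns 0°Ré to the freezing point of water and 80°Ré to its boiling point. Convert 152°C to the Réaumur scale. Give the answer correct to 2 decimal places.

Linearly onto the Réaumur scale: 0 + (152.0000 / 100) × (80 - 0) = 121.60°Ré.

121.60°Ré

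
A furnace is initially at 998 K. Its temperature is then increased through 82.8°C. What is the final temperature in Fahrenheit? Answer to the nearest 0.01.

Initial temperature in Celsius: 998 - 273.15 = 724.8500°C.
Final Celsius temperature: 724.8500 + 82.8000 = 807.6500°C.
In Fahrenheit: 807.6500 × 1.8 + 32 = 1485.77°F.

1485.77°F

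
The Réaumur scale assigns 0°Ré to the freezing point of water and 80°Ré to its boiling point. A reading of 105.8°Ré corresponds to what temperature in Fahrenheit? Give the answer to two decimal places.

270.05°F

Linear interpolation between the fixed points: C = (105.8 - 0) × 100 / (80 - 0) = 132.2500°C.
Then 132.2500 × 1.8 + 32 = 270.05°F.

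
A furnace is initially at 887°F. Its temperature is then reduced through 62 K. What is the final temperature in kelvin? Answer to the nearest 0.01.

Initial temperature in Celsius: (887 - 32) × 5/9 = 475.0000°C.
The 62 K change is an interval; Kelvin and Celsius degrees are the same size, so ΔC = -62°C.
Final Celsius temperature: 475.0000 - 62.0000 = 413.0000°C.
In kelvin: 413.0000 + 273.15 = 686.15 K.

686.15 K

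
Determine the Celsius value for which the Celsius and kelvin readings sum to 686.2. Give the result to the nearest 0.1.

Let C be the Celsius reading. The kelvin reading is K = 1·C + 273.15.
Require C + K = 686.2: (2)·C + 273.15 = 686.2.
C = (686.2 - 273.15) / (2) = 206.5.

206.5°C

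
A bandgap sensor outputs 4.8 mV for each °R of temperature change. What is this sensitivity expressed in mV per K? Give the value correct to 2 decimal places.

8.64 mV per K

The quantity depends on a temperature interval, so only the ratio of degree sizes applies; the offset between the scales is irrelevant.
A change of 1 K is a change of 1.8°R, so per K the value is 4.8 × 1.8 = 8.64.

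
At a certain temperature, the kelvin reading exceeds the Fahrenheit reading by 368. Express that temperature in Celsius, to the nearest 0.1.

-158.6°C

Let x be the kelvin reading; then the Fahrenheit reading is 1.8·x - 459.67.
(1.8·x - 459.67) - x = -368  ⇒  (0.8)·x = 91.67  ⇒  x = 114.5875 K.
In Celsius: 114.5875 - 273.15 = -158.6°C.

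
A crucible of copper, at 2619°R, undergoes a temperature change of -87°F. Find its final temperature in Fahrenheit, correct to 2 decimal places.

2072.33°F

Initial temperature in Celsius: (2619 - 491.67) × 5/9 = 1181.8500°C.
The 87°F change is an interval, so only the factor 5/9 applies: -87 × 5/9 = -48.3333°C.
Final Celsius temperature: 1181.8500 - 48.3333 = 1133.5167°C.
In Fahrenheit: 1133.5167 × 1.8 + 32 = 2072.33°F.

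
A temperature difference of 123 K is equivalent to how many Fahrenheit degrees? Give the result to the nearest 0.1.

An interval of 1 K corresponds to 1.8°F.
123 × 1.8 = 221.4.

221.4°F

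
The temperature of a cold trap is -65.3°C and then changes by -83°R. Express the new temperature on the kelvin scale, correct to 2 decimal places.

161.74 K

The 83°R change is an interval, so only the factor 5/9 applies: -83 × 5/9 = -46.1111°C.
Final Celsius temperature: -65.3000 - 46.1111 = -111.4111°C.
In kelvin: -111.4111 + 273.15 = 161.74 K.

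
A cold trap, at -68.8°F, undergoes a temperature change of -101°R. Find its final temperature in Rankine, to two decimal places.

289.87°R

Initial temperature in Celsius: (-68.8 - 32) × 5/9 = -56.0000°C.
The 101°R change is an interval, so only the factor 5/9 applies: -101 × 5/9 = -56.1111°C.
Final Celsius temperature: -56.0000 - 56.1111 = -112.1111°C.
In Rankine: -112.1111 × 1.8 + 491.67 = 289.87°R.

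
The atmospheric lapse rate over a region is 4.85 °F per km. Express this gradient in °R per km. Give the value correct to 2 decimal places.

4.85 °R/km

The quantity depends on a temperature interval, so only the ratio of degree sizes applies; the offset between the scales is irrelevant.
A change of 1°F is a change of 1°R, so 4.85 × 1 = 4.85.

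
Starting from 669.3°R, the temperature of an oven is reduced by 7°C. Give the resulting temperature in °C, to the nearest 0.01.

91.68°C

Initial temperature in Celsius: (669.3 - 491.67) × 5/9 = 98.6833°C.
Final Celsius temperature: 98.6833 - 7.0000 = 91.6833°C.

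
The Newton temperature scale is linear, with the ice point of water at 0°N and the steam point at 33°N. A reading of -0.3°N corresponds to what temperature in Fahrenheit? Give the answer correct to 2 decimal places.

Linear interpolation between the fixed points: C = (-0.3 - 0) × 100 / (33 - 0) = -0.9091°C.
Then -0.9091 × 1.8 + 32 = 30.36°F.

30.36°F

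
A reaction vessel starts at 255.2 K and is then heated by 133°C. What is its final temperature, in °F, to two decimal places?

Initial temperature in Celsius: 255.2 - 273.15 = -17.9500°C.
Final Celsius temperature: -17.9500 + 133.0000 = 115.0500°C.
In Fahrenheit: 115.0500 × 1.8 + 32 = 239.09°F.

239.09°F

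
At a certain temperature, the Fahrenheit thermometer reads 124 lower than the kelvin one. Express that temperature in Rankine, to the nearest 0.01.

Let x be the kelvin reading; then the Fahrenheit reading is 1.8·x - 459.67.
(1.8·x - 459.67) - x = -124  ⇒  (0.8)·x = 335.67  ⇒  x = 419.5875 K.
In Celsius: 419.5875 - 273.15 = 146.4375°C.
In Rankine: 146.4375 × 1.8 + 491.67 = 755.26°R.

755.26°R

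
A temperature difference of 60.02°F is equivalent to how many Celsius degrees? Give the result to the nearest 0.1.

An interval of 1°F corresponds to 5/9°C.
60.02 × 5/9 = 33.3.

33.3°C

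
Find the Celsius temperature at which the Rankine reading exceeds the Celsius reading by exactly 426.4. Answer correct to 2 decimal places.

Let C be the Celsius reading. The Rankine reading is R = 1.8·C + 491.67.
Require R - C = 426.4: (0.8)·C + 491.67 = 426.4.
C = (426.4 - 491.67) / (0.8) = -81.59.

-81.59°C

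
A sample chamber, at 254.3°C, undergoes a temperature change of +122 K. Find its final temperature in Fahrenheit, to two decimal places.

The 122 K change is an interval; Kelvin and Celsius degrees are the same size, so ΔC = +122°C.
Final Celsius temperature: 254.3000 + 122.0000 = 376.3000°C.
In Fahrenheit: 376.3000 × 1.8 + 32 = 709.34°F.

709.34°F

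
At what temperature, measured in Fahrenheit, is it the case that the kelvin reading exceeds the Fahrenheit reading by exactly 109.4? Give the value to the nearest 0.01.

Let F be the Fahrenheit reading. The kelvin reading is K = 5/9·F + 255.372.
Require K - F = 109.4: (-4/9)·F + 255.372 = 109.4.
F = (109.4 - 255.372) / (-4/9) = 328.44.

328.44°F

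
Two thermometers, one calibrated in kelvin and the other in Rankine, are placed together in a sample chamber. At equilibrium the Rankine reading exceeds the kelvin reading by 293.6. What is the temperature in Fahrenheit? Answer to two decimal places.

Let x be the kelvin reading; then the Rankine reading is 1.8·x.
(1.8·x) - x = 293.6  ⇒  (0.8)·x = 293.6  ⇒  x = 367.0000 K.
In Celsius: 367 - 273.15 = 93.8500°C.
In Fahrenheit: 93.8500 × 1.8 + 32 = 200.93°F.

200.93°F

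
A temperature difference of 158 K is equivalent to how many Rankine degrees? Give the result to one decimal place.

Only the scale ratio 1.8 matters for a change in temperature.
158 × 1.8 = 284.4.

284.4°R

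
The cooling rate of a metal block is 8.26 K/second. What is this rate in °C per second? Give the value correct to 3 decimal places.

8.260 °C/second

Since only a temperature interval is involved, the additive offset between the scales drops out.
A change of 1 K is a change of 1°C, so 8.26 × 1 = 8.260.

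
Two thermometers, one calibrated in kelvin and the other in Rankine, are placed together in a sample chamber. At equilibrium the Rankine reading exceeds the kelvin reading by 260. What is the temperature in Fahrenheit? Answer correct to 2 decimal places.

Let x be the kelvin reading; then the Rankine reading is 1.8·x.
(1.8·x) - x = 260  ⇒  (0.8)·x = 260  ⇒  x = 325.0000 K.
In Celsius: 325 - 273.15 = 51.8500°C.
In Fahrenheit: 51.8500 × 1.8 + 32 = 125.33°F.

125.33°F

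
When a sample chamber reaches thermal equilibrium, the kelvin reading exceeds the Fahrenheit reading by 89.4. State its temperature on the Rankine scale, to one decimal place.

Let x be the Fahrenheit reading; then the kelvin reading is 5/9·x + 255.372.
(5/9·x + 255.372) - x = 89.4  ⇒  (-4/9)·x = -165.972  ⇒  x = 373.4375°F.
In Celsius: (373.4375 - 32) × 5/9 = 189.6875°C.
In Rankine: 189.6875 × 1.8 + 491.67 = 833.1°R.

833.1°R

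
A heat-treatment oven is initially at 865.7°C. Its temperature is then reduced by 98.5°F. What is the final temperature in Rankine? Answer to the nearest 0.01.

The 98.5°F change is an interval, so only the factor 5/9 applies: -98.5 × 5/9 = -54.7222°C.
Final Celsius temperature: 865.7000 - 54.7222 = 810.9778°C.
In Rankine: 810.9778 × 1.8 + 491.67 = 1951.43°R.

1951.43°R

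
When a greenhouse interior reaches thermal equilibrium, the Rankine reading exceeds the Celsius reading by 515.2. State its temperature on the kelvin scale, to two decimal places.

Let x be the Celsius reading; then the Rankine reading is 1.8·x + 491.67.
(1.8·x + 491.67) - x = 515.2  ⇒  (0.8)·x = 23.53  ⇒  x = 29.4125°C.
In kelvin: 29.4125 + 273.15 = 302.56 K.

302.56 K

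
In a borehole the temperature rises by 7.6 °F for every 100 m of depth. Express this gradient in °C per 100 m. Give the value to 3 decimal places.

The quantity depends on a temperature interval, so only the ratio of degree sizes applies; the offset between the scales is irrelevant.
A change of 1°F is a change of 5/9°C, so 7.6 × 5/9 = 4.222.

4.222 °C/100 m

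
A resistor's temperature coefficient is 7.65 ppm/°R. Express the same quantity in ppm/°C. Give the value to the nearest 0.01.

13.77 ppm/°C

The quantity depends on a temperature interval, so only the ratio of degree sizes applies; the offset between the scales is irrelevant.
A change of 1°C is a change of 1.8°R, so per °C the value is 7.65 × 1.8 = 13.77.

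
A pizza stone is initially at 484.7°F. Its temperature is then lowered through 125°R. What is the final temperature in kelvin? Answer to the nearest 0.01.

Initial temperature in Celsius: (484.7 - 32) × 5/9 = 251.5000°C.
The 125°R change is an interval, so only the factor 5/9 applies: -125 × 5/9 = -69.4444°C.
Final Celsius temperature: 251.5000 - 69.4444 = 182.0556°C.
In kelvin: 182.0556 + 273.15 = 455.21 K.

455.21 K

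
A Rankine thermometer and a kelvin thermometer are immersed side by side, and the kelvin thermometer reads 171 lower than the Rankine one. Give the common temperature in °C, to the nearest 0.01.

Let x be the Rankine reading; then the kelvin reading is 5/9·x.
(5/9·x) - x = -171  ⇒  (-4/9)·x = -171  ⇒  x = 384.7500°R.
In Celsius: (384.75 - 491.67) × 5/9 = -59.40°C.

-59.40°C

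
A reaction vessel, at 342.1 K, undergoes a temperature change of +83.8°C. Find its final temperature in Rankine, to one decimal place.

766.6°R

Initial temperature in Celsius: 342.1 - 273.15 = 68.9500°C.
Final Celsius temperature: 68.9500 + 83.8000 = 152.7500°C.
In Rankine: 152.7500 × 1.8 + 491.67 = 766.6°R.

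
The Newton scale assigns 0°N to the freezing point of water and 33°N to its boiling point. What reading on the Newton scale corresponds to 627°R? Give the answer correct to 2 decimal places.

First in Celsius: (627 - 491.67) × 5/9 = 75.1833°C.
Linearly onto the Newton scale: 0 + (75.1833 / 100) × (33 - 0) = 24.81°N.

24.81°N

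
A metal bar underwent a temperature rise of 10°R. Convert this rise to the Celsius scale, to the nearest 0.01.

5.56°C

Only the scale ratio 5/9 matters for a change in temperature.
10 × 5/9 = 5.56.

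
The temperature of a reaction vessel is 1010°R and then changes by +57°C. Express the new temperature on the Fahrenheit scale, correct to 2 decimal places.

Initial temperature in Celsius: (1010 - 491.67) × 5/9 = 287.9611°C.
Final Celsius temperature: 287.9611 + 57.0000 = 344.9611°C.
In Fahrenheit: 344.9611 × 1.8 + 32 = 652.93°F.

652.93°F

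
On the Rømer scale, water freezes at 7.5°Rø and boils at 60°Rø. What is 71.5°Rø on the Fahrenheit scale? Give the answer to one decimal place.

Linear interpolation between the fixed points: C = (71.5 - 7.5) × 100 / (60 - 7.5) = 121.9048°C.
Then 121.9048 × 1.8 + 32 = 251.4°F.

251.4°F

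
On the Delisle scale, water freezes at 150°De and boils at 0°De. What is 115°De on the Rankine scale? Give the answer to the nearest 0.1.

Linear interpolation between the fixed points: C = (115 - 150) × 100 / (0 - 150) = 23.3333°C.
Then 23.3333 × 1.8 + 491.67 = 533.7°R.

533.7°R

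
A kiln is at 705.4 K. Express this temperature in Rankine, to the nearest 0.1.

1269.7°R

In Celsius: 705.4 - 273.15 = 432.2500°C.
In Rankine: 432.2500 × 1.8 + 491.67 = 1269.7°R.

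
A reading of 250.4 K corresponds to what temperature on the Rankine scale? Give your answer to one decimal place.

450.7°R

In Celsius: 250.4 - 273.15 = -22.7500°C.
In Rankine: -22.7500 × 1.8 + 491.67 = 450.7°R.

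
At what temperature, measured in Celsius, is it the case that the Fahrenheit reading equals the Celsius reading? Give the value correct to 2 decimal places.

Let C be the Celsius reading. The Fahrenheit reading is F = 1.8·C + 32.
Set F = C: 1.8·C + 32 = C.
(0.8)·C = -32  ⇒  C = -40.00.

-40.00°C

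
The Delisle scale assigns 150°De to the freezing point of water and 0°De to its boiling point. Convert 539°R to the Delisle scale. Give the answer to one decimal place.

110.6°De

First in Celsius: (539 - 491.67) × 5/9 = 26.2944°C.
Linearly onto the Delisle scale: 150 + (26.2944 / 100) × (0 - 150) = 110.6°De.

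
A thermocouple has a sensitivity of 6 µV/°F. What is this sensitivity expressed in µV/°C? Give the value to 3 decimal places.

10.800 µV/°C

Since only a temperature interval is involved, the additive offset between the scales drops out.
A change of 1°C is a change of 1.8°F, so per °C the value is 6 × 1.8 = 10.800.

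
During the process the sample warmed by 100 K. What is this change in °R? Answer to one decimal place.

For a temperature interval the offset drops out; only the factor 1.8 applies.
100 × 1.8 = 180.0.

180.0°R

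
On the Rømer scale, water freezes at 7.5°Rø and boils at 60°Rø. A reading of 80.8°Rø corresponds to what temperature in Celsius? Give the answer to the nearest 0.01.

Linear interpolation between the fixed points: C = (80.8 - 7.5) × 100 / (60 - 7.5) = 139.6190°C.

139.62°C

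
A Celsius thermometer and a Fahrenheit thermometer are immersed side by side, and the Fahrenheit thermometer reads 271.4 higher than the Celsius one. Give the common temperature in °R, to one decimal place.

1030.3°R

Let x be the Celsius reading; then the Fahrenheit reading is 1.8·x + 32.
(1.8·x + 32) - x = 271.4  ⇒  (0.8)·x = 239.4  ⇒  x = 299.2500°C.
In Rankine: 299.2500 × 1.8 + 491.67 = 1030.3°R.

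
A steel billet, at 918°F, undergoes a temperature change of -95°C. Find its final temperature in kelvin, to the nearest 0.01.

670.37 K

Initial temperature in Celsius: (918 - 32) × 5/9 = 492.2222°C.
Final Celsius temperature: 492.2222 - 95.0000 = 397.2222°C.
In kelvin: 397.2222 + 273.15 = 670.37 K.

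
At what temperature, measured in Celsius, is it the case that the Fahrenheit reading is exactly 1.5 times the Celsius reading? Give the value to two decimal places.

Let C be the Celsius reading. The Fahrenheit reading is F = 1.8·C + 32.
Require F = 1.5·C: 1.8·C + 32 = 1.5·C.
(0.3)·C = -32  ⇒  C = -106.67.

-106.67°C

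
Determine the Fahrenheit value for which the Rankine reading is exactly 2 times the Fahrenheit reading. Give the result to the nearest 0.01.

Let F be the Fahrenheit reading. The Rankine reading is R = 1·F + 459.67.
Require R = 2·F: 1·F + 459.67 = 2·F.
(-1)·F = -459.67  ⇒  F = 459.67.

459.67°F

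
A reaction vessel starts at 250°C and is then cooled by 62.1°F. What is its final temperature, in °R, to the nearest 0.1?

879.6°R

The 62.1°F change is an interval, so only the factor 5/9 applies: -62.1 × 5/9 = -34.5000°C.
Final Celsius temperature: 250.0000 - 34.5000 = 215.5000°C.
In Rankine: 215.5000 × 1.8 + 491.67 = 879.6°R.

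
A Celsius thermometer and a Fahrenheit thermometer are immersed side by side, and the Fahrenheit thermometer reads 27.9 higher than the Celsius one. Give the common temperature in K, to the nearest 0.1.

Let x be the Celsius reading; then the Fahrenheit reading is 1.8·x + 32.
(1.8·x + 32) - x = 27.9  ⇒  (0.8)·x = -4.1  ⇒  x = -5.1250°C.
In kelvin: -5.1250 + 273.15 = 268.0 K.

268.0 K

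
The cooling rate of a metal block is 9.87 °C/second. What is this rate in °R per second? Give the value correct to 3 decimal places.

Since only a temperature interval is involved, the additive offset between the scales drops out.
A change of 1°C is a change of 1.8°R, so 9.87 × 1.8 = 17.766.

17.766 °R/second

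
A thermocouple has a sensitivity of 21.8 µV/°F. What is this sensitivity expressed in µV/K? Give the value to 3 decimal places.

Since only a temperature interval is involved, the additive offset between the scales drops out.
A change of 1 K is a change of 1.8°F, so per K the value is 21.8 × 1.8 = 39.240.

39.240 µV/K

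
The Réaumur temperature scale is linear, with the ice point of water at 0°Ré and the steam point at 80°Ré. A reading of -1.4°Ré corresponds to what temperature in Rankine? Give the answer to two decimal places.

488.52°R

Linear interpolation between the fixed points: C = (-1.4 - 0) × 100 / (80 - 0) = -1.7500°C.
Then -1.7500 × 1.8 + 491.67 = 488.52°R.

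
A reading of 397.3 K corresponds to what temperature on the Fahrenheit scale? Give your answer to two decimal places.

255.47°F

In Celsius: 397.3 - 273.15 = 124.1500°C.
In Fahrenheit: 124.1500 × 1.8 + 32 = 255.47°F.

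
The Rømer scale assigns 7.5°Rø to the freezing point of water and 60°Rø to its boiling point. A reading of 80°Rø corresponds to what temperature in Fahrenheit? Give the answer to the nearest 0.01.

Linear interpolation between the fixed points: C = (80 - 7.5) × 100 / (60 - 7.5) = 138.0952°C.
Then 138.0952 × 1.8 + 32 = 280.57°F.

280.57°F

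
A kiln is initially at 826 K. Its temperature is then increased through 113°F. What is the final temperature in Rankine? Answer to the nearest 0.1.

1599.8°R

Initial temperature in Celsius: 826 - 273.15 = 552.8500°C.
The 113°F change is an interval, so only the factor 5/9 applies: +113 × 5/9 = +62.7778°C.
Final Celsius temperature: 552.8500 + 62.7778 = 615.6278°C.
In Rankine: 615.6278 × 1.8 + 491.67 = 1599.8°R.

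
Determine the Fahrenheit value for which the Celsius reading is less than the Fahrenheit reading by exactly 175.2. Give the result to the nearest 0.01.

354.20°F

Let F be the Fahrenheit reading. The Celsius reading is C = 5/9·F - 17.7778.
Require C - F = -175.2: (-4/9)·F - 17.7778 = -175.2.
F = (-175.2 + 17.7778) / (-4/9) = 354.20.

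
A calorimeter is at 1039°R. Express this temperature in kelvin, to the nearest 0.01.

577.22 K

In Celsius: (1039 - 491.67) × 5/9 = 304.0722°C.
In kelvin: 304.0722 + 273.15 = 577.22 K.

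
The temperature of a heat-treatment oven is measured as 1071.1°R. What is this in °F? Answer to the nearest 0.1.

611.4°F

In Celsius: (1071.1 - 491.67) × 5/9 = 321.9056°C.
In Fahrenheit: 321.9056 × 1.8 + 32 = 611.4°F.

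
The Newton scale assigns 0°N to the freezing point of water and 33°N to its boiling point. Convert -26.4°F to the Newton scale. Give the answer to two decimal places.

-10.71°N

First in Celsius: (-26.4 - 32) × 5/9 = -32.4444°C.
Linearly onto the Newton scale: 0 + (-32.4444 / 100) × (33 - 0) = -10.71°N.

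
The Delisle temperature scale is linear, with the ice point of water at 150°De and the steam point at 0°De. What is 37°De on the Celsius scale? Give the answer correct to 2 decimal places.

Linear interpolation between the fixed points: C = (37 - 150) × 100 / (0 - 150) = 75.3333°C.

75.33°C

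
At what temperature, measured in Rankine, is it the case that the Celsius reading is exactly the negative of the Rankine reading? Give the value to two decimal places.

Let R be the Rankine reading. The Celsius reading is C = 5/9·R - 273.15.
Require C = -1·R: 5/9·R - 273.15 = -1·R.
(14/9)·R = 273.15  ⇒  R = 175.60.

175.60°R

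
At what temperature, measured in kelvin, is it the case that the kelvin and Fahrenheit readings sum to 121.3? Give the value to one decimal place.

207.5 K

Let K be the kelvin reading. The Fahrenheit reading is F = 1.8·K - 459.67.
Require K + F = 121.3: (2.8)·K - 459.67 = 121.3.
K = (121.3 + 459.67) / (2.8) = 207.5.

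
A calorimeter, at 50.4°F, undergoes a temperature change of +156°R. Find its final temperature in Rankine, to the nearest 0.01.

Initial temperature in Celsius: (50.4 - 32) × 5/9 = 10.2222°C.
The 156°R change is an interval, so only the factor 5/9 applies: +156 × 5/9 = +86.6667°C.
Final Celsius temperature: 10.2222 + 86.6667 = 96.8889°C.
In Rankine: 96.8889 × 1.8 + 491.67 = 666.07°R.

666.07°R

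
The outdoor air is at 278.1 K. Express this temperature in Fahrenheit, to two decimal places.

In Celsius: 278.1 - 273.15 = 4.9500°C.
In Fahrenheit: 4.9500 × 1.8 + 32 = 40.91°F.

40.91°F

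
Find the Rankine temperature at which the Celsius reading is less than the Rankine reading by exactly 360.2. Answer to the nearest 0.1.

195.9°R

Let R be the Rankine reading. The Celsius reading is C = 5/9·R - 273.15.
Require C - R = -360.2: (-4/9)·R - 273.15 = -360.2.
R = (-360.2 + 273.15) / (-4/9) = 195.9.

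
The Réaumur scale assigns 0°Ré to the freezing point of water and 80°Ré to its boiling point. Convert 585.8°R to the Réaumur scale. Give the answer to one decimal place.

41.8°Ré

First in Celsius: (585.8 - 491.67) × 5/9 = 52.2944°C.
Linearly onto the Réaumur scale: 0 + (52.2944 / 100) × (80 - 0) = 41.8°Ré.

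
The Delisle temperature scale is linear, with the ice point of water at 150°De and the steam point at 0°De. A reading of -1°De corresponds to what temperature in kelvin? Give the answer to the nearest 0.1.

373.8 K

Linear interpolation between the fixed points: C = (-1 - 150) × 100 / (0 - 150) = 100.6667°C.
Then 100.6667 + 273.15 = 373.8 K.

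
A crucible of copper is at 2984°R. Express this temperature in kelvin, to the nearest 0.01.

1657.78 K

In Celsius: (2984 - 491.67) × 5/9 = 1384.6278°C.
In kelvin: 1384.6278 + 273.15 = 1657.78 K.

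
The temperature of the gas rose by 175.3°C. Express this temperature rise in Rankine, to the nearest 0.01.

315.54°R

An interval of 1°C corresponds to 1.8°R.
175.3 × 1.8 = 315.54.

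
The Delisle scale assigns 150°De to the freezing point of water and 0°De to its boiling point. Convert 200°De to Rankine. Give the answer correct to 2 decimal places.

Linear interpolation between the fixed points: C = (200 - 150) × 100 / (0 - 150) = -33.3333°C.
Then -33.3333 × 1.8 + 491.67 = 431.67°R.

431.67°R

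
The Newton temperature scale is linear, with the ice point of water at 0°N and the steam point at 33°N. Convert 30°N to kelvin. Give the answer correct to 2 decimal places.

Linear interpolation between the fixed points: C = (30 - 0) × 100 / (33 - 0) = 90.9091°C.
Then 90.9091 + 273.15 = 364.06 K.

364.06 K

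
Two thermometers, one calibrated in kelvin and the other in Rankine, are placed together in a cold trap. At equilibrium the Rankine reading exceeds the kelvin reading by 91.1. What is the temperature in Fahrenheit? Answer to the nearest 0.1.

Let x be the kelvin reading; then the Rankine reading is 1.8·x.
(1.8·x) - x = 91.1  ⇒  (0.8)·x = 91.1  ⇒  x = 113.8750 K.
In Celsius: 113.875 - 273.15 = -159.2750°C.
In Fahrenheit: -159.2750 × 1.8 + 32 = -254.7°F.

-254.7°F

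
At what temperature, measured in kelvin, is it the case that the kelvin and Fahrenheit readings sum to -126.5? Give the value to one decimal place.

119.0 K

Let K be the kelvin reading. The Fahrenheit reading is F = 1.8·K - 459.67.
Require K + F = -126.5: (2.8)·K - 459.67 = -126.5.
K = (-126.5 + 459.67) / (2.8) = 119.0.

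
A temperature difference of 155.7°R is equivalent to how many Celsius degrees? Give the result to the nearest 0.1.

86.5°C

An interval of 1°R corresponds to 5/9°C.
155.7 × 5/9 = 86.5.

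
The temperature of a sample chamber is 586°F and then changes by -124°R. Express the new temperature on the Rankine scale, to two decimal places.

921.67°R

Initial temperature in Celsius: (586 - 32) × 5/9 = 307.7778°C.
The 124°R change is an interval, so only the factor 5/9 applies: -124 × 5/9 = -68.8889°C.
Final Celsius temperature: 307.7778 - 68.8889 = 238.8889°C.
In Rankine: 238.8889 × 1.8 + 491.67 = 921.67°R.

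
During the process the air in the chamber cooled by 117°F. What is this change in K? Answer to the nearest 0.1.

65.0 K

For a temperature interval the offset drops out; only the factor 5/9 applies.
117 × 5/9 = 65.0.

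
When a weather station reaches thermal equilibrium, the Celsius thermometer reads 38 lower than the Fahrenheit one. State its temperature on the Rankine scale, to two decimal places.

505.17°R

Let x be the Fahrenheit reading; then the Celsius reading is 5/9·x - 17.7778.
(5/9·x - 17.7778) - x = -38  ⇒  (-4/9)·x = -20.2222  ⇒  x = 45.5000°F.
In Celsius: (45.5 - 32) × 5/9 = 7.5000°C.
In Rankine: 7.5000 × 1.8 + 491.67 = 505.17°R.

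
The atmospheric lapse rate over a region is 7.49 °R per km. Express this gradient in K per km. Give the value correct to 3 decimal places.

4.161 K/km

The quantity depends on a temperature interval, so only the ratio of degree sizes applies; the offset between the scales is irrelevant.
A change of 1°R is a change of 5/9 K, so 7.49 × 5/9 = 4.161.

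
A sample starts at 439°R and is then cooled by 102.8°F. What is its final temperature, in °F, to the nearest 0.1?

Initial temperature in Celsius: (439 - 491.67) × 5/9 = -29.2611°C.
The 102.8°F change is an interval, so only the factor 5/9 applies: -102.8 × 5/9 = -57.1111°C.
Final Celsius temperature: -29.2611 - 57.1111 = -86.3722°C.
In Fahrenheit: -86.3722 × 1.8 + 32 = -123.5°F.

-123.5°F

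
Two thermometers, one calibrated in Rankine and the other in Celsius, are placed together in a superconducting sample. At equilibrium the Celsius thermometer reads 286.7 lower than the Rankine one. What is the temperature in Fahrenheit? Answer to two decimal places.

-429.18°F

Let x be the Rankine reading; then the Celsius reading is 5/9·x - 273.15.
(5/9·x - 273.15) - x = -286.7  ⇒  (-4/9)·x = -13.55  ⇒  x = 30.4875°R.
In Celsius: (30.4875 - 491.67) × 5/9 = -256.2125°C.
In Fahrenheit: -256.2125 × 1.8 + 32 = -429.18°F.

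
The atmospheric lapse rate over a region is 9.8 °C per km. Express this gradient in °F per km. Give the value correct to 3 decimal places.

17.640 °F/km

Since only a temperature interval is involved, the additive offset between the scales drops out.
A change of 1°C is a change of 1.8°F, so 9.8 × 1.8 = 17.640.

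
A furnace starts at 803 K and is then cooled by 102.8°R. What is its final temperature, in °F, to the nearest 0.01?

Initial temperature in Celsius: 803 - 273.15 = 529.8500°C.
The 102.8°R change is an interval, so only the factor 5/9 applies: -102.8 × 5/9 = -57.1111°C.
Final Celsius temperature: 529.8500 - 57.1111 = 472.7389°C.
In Fahrenheit: 472.7389 × 1.8 + 32 = 882.93°F.

882.93°F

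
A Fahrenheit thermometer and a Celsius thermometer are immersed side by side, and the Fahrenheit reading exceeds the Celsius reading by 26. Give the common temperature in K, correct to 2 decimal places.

265.65 K

Let x be the Fahrenheit reading; then the Celsius reading is 5/9·x - 17.7778.
(5/9·x - 17.7778) - x = -26  ⇒  (-4/9)·x = -74/9  ⇒  x = 18.5000°F.
In Celsius: (18.5 - 32) × 5/9 = -7.5000°C.
In kelvin: -7.5000 + 273.15 = 265.65 K.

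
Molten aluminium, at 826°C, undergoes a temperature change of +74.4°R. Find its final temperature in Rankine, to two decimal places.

The 74.4°R change is an interval, so only the factor 5/9 applies: +74.4 × 5/9 = +41.3333°C.
Final Celsius temperature: 826.0000 + 41.3333 = 867.3333°C.
In Rankine: 867.3333 × 1.8 + 491.67 = 2052.87°R.

2052.87°R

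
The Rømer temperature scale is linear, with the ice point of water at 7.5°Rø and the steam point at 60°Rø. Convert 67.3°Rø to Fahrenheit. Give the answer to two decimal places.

Linear interpolation between the fixed points: C = (67.3 - 7.5) × 100 / (60 - 7.5) = 113.9048°C.
Then 113.9048 × 1.8 + 32 = 237.03°F.

237.03°F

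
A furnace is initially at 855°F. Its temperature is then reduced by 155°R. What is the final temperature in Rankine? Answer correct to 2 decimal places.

Initial temperature in Celsius: (855 - 32) × 5/9 = 457.2222°C.
The 155°R change is an interval, so only the factor 5/9 applies: -155 × 5/9 = -86.1111°C.
Final Celsius temperature: 457.2222 - 86.1111 = 371.1111°C.
In Rankine: 371.1111 × 1.8 + 491.67 = 1159.67°R.

1159.67°R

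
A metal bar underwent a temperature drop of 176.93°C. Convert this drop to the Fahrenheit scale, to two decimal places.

Only the scale ratio 1.8 matters for a change in temperature.
176.93 × 1.8 = 318.47.

318.47°F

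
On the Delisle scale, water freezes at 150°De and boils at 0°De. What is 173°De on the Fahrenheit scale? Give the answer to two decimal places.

4.40°F

Linear interpolation between the fixed points: C = (173 - 150) × 100 / (0 - 150) = -15.3333°C.
Then -15.3333 × 1.8 + 32 = 4.40°F.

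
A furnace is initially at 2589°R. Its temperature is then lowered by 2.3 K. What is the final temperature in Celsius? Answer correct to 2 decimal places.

1162.88°C

Initial temperature in Celsius: (2589 - 491.67) × 5/9 = 1165.1833°C.
The 2.3 K change is an interval; Kelvin and Celsius degrees are the same size, so ΔC = -2.3°C.
Final Celsius temperature: 1165.1833 - 2.3000 = 1162.8833°C.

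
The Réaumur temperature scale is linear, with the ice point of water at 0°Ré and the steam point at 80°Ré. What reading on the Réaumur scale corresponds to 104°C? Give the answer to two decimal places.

Linearly onto the Réaumur scale: 0 + (104.0000 / 100) × (80 - 0) = 83.20°Ré.

83.20°Ré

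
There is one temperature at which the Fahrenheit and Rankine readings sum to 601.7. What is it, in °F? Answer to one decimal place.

71.0°F

Let F be the Fahrenheit reading. The Rankine reading is R = 1·F + 459.67.
Require F + R = 601.7: (2)·F + 459.67 = 601.7.
F = (601.7 - 459.67) / (2) = 71.0.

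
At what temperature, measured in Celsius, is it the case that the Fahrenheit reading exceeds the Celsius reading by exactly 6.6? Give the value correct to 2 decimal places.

Let C be the Celsius reading. The Fahrenheit reading is F = 1.8·C + 32.
Require F - C = 6.6: (0.8)·C + 32 = 6.6.
C = (6.6 - 32) / (0.8) = -31.75.

-31.75°C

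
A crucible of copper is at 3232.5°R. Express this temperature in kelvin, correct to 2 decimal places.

In Celsius: (3232.5 - 491.67) × 5/9 = 1522.6833°C.
In kelvin: 1522.6833 + 273.15 = 1795.83 K.

1795.83 K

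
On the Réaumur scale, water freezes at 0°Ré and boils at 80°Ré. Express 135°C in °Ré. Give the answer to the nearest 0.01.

Linearly onto the Réaumur scale: 0 + (135.0000 / 100) × (80 - 0) = 108.00°Ré.

108.00°Ré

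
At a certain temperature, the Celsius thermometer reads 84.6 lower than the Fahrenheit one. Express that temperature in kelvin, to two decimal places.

Let x be the Fahrenheit reading; then the Celsius reading is 5/9·x - 17.7778.
(5/9·x - 17.7778) - x = -84.6  ⇒  (-4/9)·x = -66.8222  ⇒  x = 150.3500°F.
In Celsius: (150.35 - 32) × 5/9 = 65.7500°C.
In kelvin: 65.7500 + 273.15 = 338.90 K.

338.90 K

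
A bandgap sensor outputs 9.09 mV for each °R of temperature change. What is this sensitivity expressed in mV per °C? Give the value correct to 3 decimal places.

16.362 mV per °C

The quantity depends on a temperature interval, so only the ratio of degree sizes applies; the offset between the scales is irrelevant.
A change of 1°C is a change of 1.8°R, so per °C the value is 9.09 × 1.8 = 16.362.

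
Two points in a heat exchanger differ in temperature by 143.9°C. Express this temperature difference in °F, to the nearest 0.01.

259.02°F

For a temperature interval the offset drops out; only the factor 1.8 applies.
143.9 × 1.8 = 259.02.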